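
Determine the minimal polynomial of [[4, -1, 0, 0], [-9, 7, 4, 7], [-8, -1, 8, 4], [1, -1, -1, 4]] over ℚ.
m_A(x) = (x - 6)^3(x - 5)

The characteristic polynomial factors as (x - 6)^3(x - 5). The minimal polynomial is ∏(x - λ)^{k_λ} where k_λ is the size of the largest Jordan block at λ.

For λ = 5: rank(A - 5I) = 3, and the largest Jordan block has size 1 (the smallest k with rank((A - 5I)^k) = rank((A - 5I)^(k+1))).
For λ = 6: rank(A - 6I) = 3, and the largest Jordan block has size 3 (the smallest k with rank((A - 6I)^k) = rank((A - 6I)^(k+1))).

So m_A(x) = (x - 6)^3(x - 5).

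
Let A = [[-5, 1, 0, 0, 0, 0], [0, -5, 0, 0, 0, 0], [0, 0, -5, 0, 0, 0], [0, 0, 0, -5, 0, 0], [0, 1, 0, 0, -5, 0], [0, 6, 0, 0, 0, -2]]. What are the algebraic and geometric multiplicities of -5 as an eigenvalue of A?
The characteristic polynomial is (x + 2)(x + 5)^5, so the factor x + 5 appears with exponent 5: the algebraic multiplicity is 5.

rank(A + 5I) = 2, so the eigenspace has dimension 6 - 2 = 4: the geometric multiplicity is 4.

Since 4 < 5, A is not diagonalizable.

algebraic multiplicity 5, geometric multiplicity 4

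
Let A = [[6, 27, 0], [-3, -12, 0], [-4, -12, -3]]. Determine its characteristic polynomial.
χ_A(x) = (x + 3)^3

xI - A = [[x - 6, -27, 0], [3, x + 12, 0], [4, 12, x + 3]].

Expanding det(xI - A) along the first row:
det(xI - A) = + (x - 6)·det([[x + 12, 0], [12, x + 3]]) - (-27)·det([[3, 0], [4, x + 3]]) + (0)·det([[3, x + 12], [4, 12]]).

Evaluating gives χ_A(x) = x^3 + 9x^2 + 27x + 27 = (x + 3)^3.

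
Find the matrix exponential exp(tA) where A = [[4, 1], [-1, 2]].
A has Jordan form J = [[3, 1], [0, 3]] with A = PJP^{-1}, so e^{tA} = P e^{tJ} P^{-1}.

For a Jordan block J_k(λ), e^{tJ_k(λ)} = e^{λt} · (I + tN + t^2 N^2/2! + ... + t^{k-1} N^{k-1}/(k-1)!) where N is the nilpotent superdiagonal part.

Assembling the blocks and conjugating back gives the entries of e^{tA} as shown above.

e^{tA} = [[(t + 1)*e^{3*t}, t*e^{3*t}], [-t*e^{3*t}, (1 - t)*e^{3*t}]]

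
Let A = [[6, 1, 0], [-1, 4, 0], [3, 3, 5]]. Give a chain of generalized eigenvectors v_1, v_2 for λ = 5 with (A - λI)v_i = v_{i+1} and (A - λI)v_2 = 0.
We seek v_1 ∈ ker((A - 5I)^2) \ ker(A - 5I), then set v_{i+1} = (A - 5I) v_i.

One such chain is v_1 = [[0, 1, 1]]^T, v_2 = [[1, -1, 3]]^T. Check: (A - 5I) v_2 = [[0, 0, 0]]^T = 0.

v_1 = [[0, 1, 1]]^T, v_2 = [[1, -1, 3]]^T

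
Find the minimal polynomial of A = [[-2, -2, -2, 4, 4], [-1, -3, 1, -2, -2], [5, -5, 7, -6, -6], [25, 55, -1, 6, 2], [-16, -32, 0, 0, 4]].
m_A(x) = (x - 4)^2(x + 4)

The characteristic polynomial factors as (x - 4)^4(x + 4). The minimal polynomial is ∏(x - λ)^{k_λ} where k_λ is the size of the largest Jordan block at λ.

For λ = -4: rank(A + 4I) = 4, and the largest Jordan block has size 1 (the smallest k with rank((A + 4I)^k) = rank((A + 4I)^(k+1))).
For λ = 4: rank(A - 4I) = 2, and the largest Jordan block has size 2 (the smallest k with rank((A - 4I)^k) = rank((A - 4I)^(k+1))).

So m_A(x) = (x - 4)^2(x + 4).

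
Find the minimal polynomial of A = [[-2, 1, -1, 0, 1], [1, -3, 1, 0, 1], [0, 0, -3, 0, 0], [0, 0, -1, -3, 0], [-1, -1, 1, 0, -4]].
The characteristic polynomial factors as (x + 3)^5. The minimal polynomial is ∏(x - λ)^{k_λ} where k_λ is the size of the largest Jordan block at λ.

For λ = -3: rank(A + 3I) = 3, and the largest Jordan block has size 3 (the smallest k with rank((A + 3I)^k) = rank((A + 3I)^(k+1))).

So m_A(x) = (x + 3)^3.

m_A(x) = (x + 3)^3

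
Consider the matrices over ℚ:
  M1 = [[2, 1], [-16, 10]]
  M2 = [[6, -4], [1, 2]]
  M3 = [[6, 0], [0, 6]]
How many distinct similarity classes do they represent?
Characteristic polynomials: χ_{M1} = (x - 6)^2, χ_{M2} = (x - 4)^2, χ_{M3} = (x - 6)^2.

{M1}: invariant factors (x - 6)^2.

{M2}: invariant factors (x - 4)^2.

{M3}: invariant factors x - 6, x - 6.

Matrices are similar if and only if their invariant-factor lists agree; the partition into similarity classes is {M1}, {M2}, {M3}.

3 classes: {M1}, {M2}, {M3}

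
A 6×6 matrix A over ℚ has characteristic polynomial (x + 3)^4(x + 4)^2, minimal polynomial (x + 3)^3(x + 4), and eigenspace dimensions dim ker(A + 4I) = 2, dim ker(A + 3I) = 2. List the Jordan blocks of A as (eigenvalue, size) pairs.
λ = -4: algebraic multiplicity 2 (exponent in χ_A), largest block size 1 (exponent in m_A), 2 blocks (geometric multiplicity). These force block sizes [1, 1].
λ = -3: algebraic multiplicity 4 (exponent in χ_A), largest block size 3 (exponent in m_A), 2 blocks (geometric multiplicity). These force block sizes [3, 1].

Jordan blocks: (-4, 1), (-4, 1), (-3, 3), (-3, 1)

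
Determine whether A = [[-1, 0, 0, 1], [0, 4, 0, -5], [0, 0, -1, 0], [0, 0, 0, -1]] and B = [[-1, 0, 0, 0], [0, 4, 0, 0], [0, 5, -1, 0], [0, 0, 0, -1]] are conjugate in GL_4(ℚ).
No.

Both have characteristic polynomial (x - 4)(x + 1)^3, but the minimal polynomial of A is (x - 4)(x + 1)^2 while the minimal polynomial of B is (x - 4)(x + 1). The minimal polynomial is a similarity invariant, so A and B are not similar.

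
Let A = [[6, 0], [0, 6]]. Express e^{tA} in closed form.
A has Jordan form J = [[6, 0], [0, 6]] with A = PJP^{-1}, so e^{tA} = P e^{tJ} P^{-1}.

For a Jordan block J_k(λ), e^{tJ_k(λ)} = e^{λt} · (I + tN + t^2 N^2/2! + ... + t^{k-1} N^{k-1}/(k-1)!) where N is the nilpotent superdiagonal part.

Assembling the blocks and conjugating back gives the entries of e^{tA} as shown above.

e^{tA} = [[e^{6*t}, 0], [0, e^{6*t}]]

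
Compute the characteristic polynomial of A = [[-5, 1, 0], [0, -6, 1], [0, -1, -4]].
xI - A = [[x + 5, -1, 0], [0, x + 6, -1], [0, 1, x + 4]].

Expanding det(xI - A) along the first row:
det(xI - A) = + (x + 5)·det([[x + 6, -1], [1, x + 4]]) - (-1)·det([[0, -1], [0, x + 4]]) + (0)·det([[0, x + 6], [0, 1]]).

Evaluating gives χ_A(x) = x^3 + 15x^2 + 75x + 125 = (x + 5)^3.

χ_A(x) = (x + 5)^3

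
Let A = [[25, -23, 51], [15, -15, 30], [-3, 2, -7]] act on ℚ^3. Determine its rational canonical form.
R = [[0, 0, 15], [1, 0, 7], [0, 1, 3]]

The invariant factors of A (the non-unit diagonal entries of the Smith normal form of xI - A over ℚ[x]) are (x - 5)(x^2 + 2x + 3), each dividing the next. The characteristic polynomial is their product, (x - 5)(x^2 + 2x + 3).

The rational canonical form is the block-diagonal matrix of companion matrices C(f_i):
R = [[0, 0, 15], [1, 0, 7], [0, 1, 3]].

Note the characteristic polynomial does not split into linear factors over ℚ, so A has no Jordan form over ℚ; the rational canonical form exists over any field.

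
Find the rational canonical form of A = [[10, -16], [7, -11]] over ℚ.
The invariant factors of A (the non-unit diagonal entries of the Smith normal form of xI - A over ℚ[x]) are x^2 + x + 2, each dividing the next. The characteristic polynomial is their product, x^2 + x + 2.

The rational canonical form is the block-diagonal matrix of companion matrices C(f_i):
R = [[0, -2], [1, -1]].

Note the characteristic polynomial does not split into linear factors over ℚ, so A has no Jordan form over ℚ; the rational canonical form exists over any field.

R = [[0, -2], [1, -1]]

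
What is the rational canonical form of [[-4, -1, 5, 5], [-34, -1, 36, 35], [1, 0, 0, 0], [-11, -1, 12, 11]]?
The invariant factors of A (the non-unit diagonal entries of the Smith normal form of xI - A over ℚ[x]) are (x - 6)(x^3 - 4), each dividing the next. The characteristic polynomial is their product, (x - 6)(x^3 - 4).

The rational canonical form is the block-diagonal matrix of companion matrices C(f_i):
R = [[0, 0, 0, -24], [1, 0, 0, 4], [0, 1, 0, 0], [0, 0, 1, 6]].

Note the characteristic polynomial does not split into linear factors over ℚ, so A has no Jordan form over ℚ; the rational canonical form exists over any field.

R = [[0, 0, 0, -24], [1, 0, 0, 4], [0, 1, 0, 0], [0, 0, 1, 6]]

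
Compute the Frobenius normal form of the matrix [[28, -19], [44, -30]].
The invariant factors of A (the non-unit diagonal entries of the Smith normal form of xI - A over ℚ[x]) are x^2 + 2x - 4, each dividing the next. The characteristic polynomial is their product, x^2 + 2x - 4.

The rational canonical form is the block-diagonal matrix of companion matrices C(f_i):
R = [[0, 4], [1, -2]].

Note the characteristic polynomial does not split into linear factors over ℚ, so A has no Jordan form over ℚ; the rational canonical form exists over any field.

R = [[0, 4], [1, -2]]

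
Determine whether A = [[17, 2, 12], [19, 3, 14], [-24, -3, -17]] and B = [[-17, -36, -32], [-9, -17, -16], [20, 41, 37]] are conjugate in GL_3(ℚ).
Two matrices over a field are similar if and only if they have the same invariant factors.

Both A and B have characteristic polynomial (x - 1)^3 and minimal polynomial (x - 1)^3. Computing further, both have invariant factors (x - 1)^3. Hence A and B are similar.

Yes.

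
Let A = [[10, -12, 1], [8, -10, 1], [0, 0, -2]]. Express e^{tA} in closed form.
A has Jordan form J = [[-2, 1, 0], [0, -2, 0], [0, 0, 2]] with A = PJP^{-1}, so e^{tA} = P e^{tJ} P^{-1}.

For a Jordan block J_k(λ), e^{tJ_k(λ)} = e^{λt} · (I + tN + t^2 N^2/2! + ... + t^{k-1} N^{k-1}/(k-1)!) where N is the nilpotent superdiagonal part.

Assembling the blocks and conjugating back gives the entries of e^{tA} as shown above.

e^{tA} = [[(3*e^{4*t} - 2)*e^{-2*t}, -6*sinh(2*t), t*e^{-2*t}], [4*sinh(2*t), (3 - 2*e^{4*t})*e^{-2*t}, t*e^{-2*t}], [0, 0, e^{-2*t}]]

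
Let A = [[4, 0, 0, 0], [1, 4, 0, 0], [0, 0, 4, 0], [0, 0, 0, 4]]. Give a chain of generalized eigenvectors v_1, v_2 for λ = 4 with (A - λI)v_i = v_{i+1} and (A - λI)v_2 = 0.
v_1 = [[1, 0, 0, -4]]^T, v_2 = [[0, 1, 0, 0]]^T

We seek v_1 ∈ ker((A - 4I)^2) \ ker(A - 4I), then set v_{i+1} = (A - 4I) v_i.

One such chain is v_1 = [[1, 0, 0, -4]]^T, v_2 = [[0, 1, 0, 0]]^T. Check: (A - 4I) v_2 = [[0, 0, 0, 0]]^T = 0.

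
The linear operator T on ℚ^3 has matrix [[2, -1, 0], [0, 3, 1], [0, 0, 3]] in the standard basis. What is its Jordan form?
The characteristic polynomial is det(xI - A) = (x - 3)^2(x - 2), so the eigenvalues are 2 (algebraic multiplicity 1), 3 (algebraic multiplicity 2).

For λ = 2: algebraic multiplicity 1 gives one 1×1 block.

For λ = 3: rank(A - 3I) = 2, rank((A - 3I)^2) = 1. The eigenspace has dimension 3 - 2 = 1, so there is 1 Jordan block; the rank sequence gives block sizes [2].

Assembling the blocks gives the Jordan form J above.

J = [[2, 0, 0], [0, 3, 1], [0, 0, 3]]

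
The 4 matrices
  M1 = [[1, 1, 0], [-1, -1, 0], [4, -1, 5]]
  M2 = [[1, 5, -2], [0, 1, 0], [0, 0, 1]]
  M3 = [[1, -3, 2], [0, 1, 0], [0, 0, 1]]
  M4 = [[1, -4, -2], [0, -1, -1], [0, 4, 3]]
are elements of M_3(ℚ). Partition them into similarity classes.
Characteristic polynomials: χ_{M1} = x^2(x - 5), χ_{M2} = (x - 1)^3, χ_{M3} = (x - 1)^3, χ_{M4} = (x - 1)^3.

{M1}: invariant factors x^2(x - 5).

{M2, M3, M4}: invariant factors x - 1, (x - 1)^2.

Matrices are similar if and only if their invariant-factor lists agree; the partition into similarity classes is {M1}, {M2, M3, M4}.

2 classes: {M1}, {M2, M3, M4}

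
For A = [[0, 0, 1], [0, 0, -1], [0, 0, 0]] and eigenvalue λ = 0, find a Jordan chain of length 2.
We seek v_1 ∈ ker(A^2) \ ker(A), then set v_{i+1} = A v_i.

One such chain is v_1 = [[-3, 1, -1]]^T, v_2 = [[-1, 1, 0]]^T. Check: A v_2 = [[0, 0, 0]]^T = 0.

v_1 = [[-3, 1, -1]]^T, v_2 = [[-1, 1, 0]]^T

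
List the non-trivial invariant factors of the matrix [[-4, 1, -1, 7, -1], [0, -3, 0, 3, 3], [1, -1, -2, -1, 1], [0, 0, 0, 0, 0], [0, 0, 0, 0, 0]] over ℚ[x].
The Jordan structure of A has elementary divisors (x + 3)^2, (x + 3), x, x. Arranging the block sizes at each eigenvalue in decreasing order and taking row products gives the invariant factors.

Invariant factors (smallest first, each dividing the next): x(x + 3), x(x + 3)^2.

Check: the last factor x(x + 3)^2 is the minimal polynomial, and the product x^2(x + 3)^3 is the characteristic polynomial.

x(x + 3), x(x + 3)^2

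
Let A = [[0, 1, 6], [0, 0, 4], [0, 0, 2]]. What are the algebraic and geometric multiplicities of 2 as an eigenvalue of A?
algebraic multiplicity 1, geometric multiplicity 1

The characteristic polynomial is x^2(x - 2), so the factor x - 2 appears with exponent 1: the algebraic multiplicity is 1.

rank(A - 2I) = 2, so the eigenspace has dimension 3 - 2 = 1: the geometric multiplicity is 1.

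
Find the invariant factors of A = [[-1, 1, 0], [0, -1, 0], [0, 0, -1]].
x + 1, (x + 1)^2

The Jordan structure of A has elementary divisors (x + 1)^2, (x + 1). Arranging the block sizes at each eigenvalue in decreasing order and taking row products gives the invariant factors.

Invariant factors (smallest first, each dividing the next): x + 1, (x + 1)^2.

Check: the last factor (x + 1)^2 is the minimal polynomial, and the product (x + 1)^3 is the characteristic polynomial.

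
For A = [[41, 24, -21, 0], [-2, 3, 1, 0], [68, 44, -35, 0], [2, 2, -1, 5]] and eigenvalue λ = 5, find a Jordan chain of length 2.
We seek v_1 ∈ ker((A - 5I)^2) \ ker(A - 5I), then set v_{i+1} = (A - 5I) v_i.

One such chain is v_1 = [[-3, 0, -5, 0]]^T, v_2 = [[-3, 1, -4, -1]]^T. Check: (A - 5I) v_2 = [[0, 0, 0, 0]]^T = 0.

v_1 = [[-3, 0, -5, 0]]^T, v_2 = [[-3, 1, -4, -1]]^T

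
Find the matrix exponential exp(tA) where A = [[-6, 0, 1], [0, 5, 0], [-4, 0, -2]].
A has Jordan form J = [[-4, 1, 0], [0, -4, 0], [0, 0, 5]] with A = PJP^{-1}, so e^{tA} = P e^{tJ} P^{-1}.

For a Jordan block J_k(λ), e^{tJ_k(λ)} = e^{λt} · (I + tN + t^2 N^2/2! + ... + t^{k-1} N^{k-1}/(k-1)!) where N is the nilpotent superdiagonal part.

Assembling the blocks and conjugating back gives the entries of e^{tA} as shown above.

e^{tA} = [[(1 - 2*t)*e^{-4*t}, 0, t*e^{-4*t}], [0, e^{5*t}, 0], [-4*t*e^{-4*t}, 0, (2*t + 1)*e^{-4*t}]]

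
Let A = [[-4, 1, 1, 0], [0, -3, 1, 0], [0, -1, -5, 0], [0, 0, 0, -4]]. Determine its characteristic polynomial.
χ_A(x) = (x + 4)^4

xI - A = [[x + 4, -1, -1, 0], [0, x + 3, -1, 0], [0, 1, x + 5, 0], [0, 0, 0, x + 4]].

Expanding det(xI - A) along the first row:
det(xI - A) = + (x + 4)·det([[x + 3, -1, 0], [1, x + 5, 0], [0, 0, x + 4]]) - (-1)·det([[0, -1, 0], [0, x + 5, 0], [0, 0, x + 4]]) + (-1)·det([[0, x + 3, 0], [0, 1, 0], [0, 0, x + 4]]) - (0)·det([[0, x + 3, -1], [0, 1, x + 5], [0, 0, 0]]).

Evaluating gives χ_A(x) = x^4 + 16x^3 + 96x^2 + 256x + 256 = (x + 4)^4.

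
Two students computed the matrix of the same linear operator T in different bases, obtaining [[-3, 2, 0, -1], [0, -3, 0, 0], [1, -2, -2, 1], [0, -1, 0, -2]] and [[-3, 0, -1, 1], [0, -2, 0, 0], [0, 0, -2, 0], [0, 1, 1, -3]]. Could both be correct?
Two matrices over a field are similar if and only if they have the same invariant factors.

Both A and B have characteristic polynomial (x + 2)^2(x + 3)^2 and minimal polynomial (x + 2)(x + 3)^2. Computing further, both have invariant factors x + 2, (x + 2)(x + 3)^2. Hence A and B are similar.

Yes.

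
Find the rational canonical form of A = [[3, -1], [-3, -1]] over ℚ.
The invariant factors of A (the non-unit diagonal entries of the Smith normal form of xI - A over ℚ[x]) are x^2 - 2x - 6, each dividing the next. The characteristic polynomial is their product, x^2 - 2x - 6.

The rational canonical form is the block-diagonal matrix of companion matrices C(f_i):
R = [[0, 6], [1, 2]].

Note the characteristic polynomial does not split into linear factors over ℚ, so A has no Jordan form over ℚ; the rational canonical form exists over any field.

R = [[0, 6], [1, 2]]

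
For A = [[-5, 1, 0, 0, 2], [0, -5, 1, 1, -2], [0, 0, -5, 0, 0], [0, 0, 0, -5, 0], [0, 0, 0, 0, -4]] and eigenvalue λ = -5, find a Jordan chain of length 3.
v_1 = [[1, 0, 1, 0, 0]]^T, v_2 = [[0, 1, 0, 0, 0]]^T, v_3 = [[1, 0, 0, 0, 0]]^T

We seek v_1 ∈ ker((A + 5I)^3) \ ker((A + 5I)^2), then set v_{i+1} = (A + 5I) v_i.

One such chain is v_1 = [[1, 0, 1, 0, 0]]^T, v_2 = [[0, 1, 0, 0, 0]]^T, v_3 = [[1, 0, 0, 0, 0]]^T. Check: (A + 5I) v_3 = [[0, 0, 0, 0, 0]]^T = 0.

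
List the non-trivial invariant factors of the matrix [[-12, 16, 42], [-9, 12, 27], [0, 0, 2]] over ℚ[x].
x^2(x - 2)

The Jordan structure of A has elementary divisors x^2, (x - 2). Arranging the block sizes at each eigenvalue in decreasing order and taking row products gives the invariant factors.

Invariant factors (smallest first, each dividing the next): x^2(x - 2).

Check: the last factor x^2(x - 2) is the minimal polynomial, and the product x^2(x - 2) is the characteristic polynomial.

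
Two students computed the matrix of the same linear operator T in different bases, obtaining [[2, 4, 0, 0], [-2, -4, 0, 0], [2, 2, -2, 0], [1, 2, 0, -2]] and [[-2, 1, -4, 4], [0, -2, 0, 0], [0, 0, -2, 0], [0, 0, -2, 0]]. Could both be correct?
Yes.

Two matrices over a field are similar if and only if they have the same invariant factors.

Both A and B have characteristic polynomial x(x + 2)^3 and minimal polynomial x(x + 2)^2. Computing further, both have invariant factors x + 2, x(x + 2)^2. Hence A and B are similar.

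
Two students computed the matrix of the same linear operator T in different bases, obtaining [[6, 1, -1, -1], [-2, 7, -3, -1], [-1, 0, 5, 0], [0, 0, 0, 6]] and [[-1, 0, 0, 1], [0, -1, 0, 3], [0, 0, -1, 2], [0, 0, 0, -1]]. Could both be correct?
No.

trace(A) = 24 but trace(B) = -4. The trace is a similarity invariant, so A and B are not similar.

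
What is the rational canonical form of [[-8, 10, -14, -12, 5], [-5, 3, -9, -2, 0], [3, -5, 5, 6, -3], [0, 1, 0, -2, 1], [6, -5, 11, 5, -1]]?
The invariant factors of A (the non-unit diagonal entries of the Smith normal form of xI - A over ℚ[x]) are x^4(x + 3), each dividing the next. The characteristic polynomial is their product, x^4(x + 3).

The rational canonical form is the block-diagonal matrix of companion matrices C(f_i):
R = [[0, 0, 0, 0, 0], [1, 0, 0, 0, 0], [0, 1, 0, 0, 0], [0, 0, 1, 0, 0], [0, 0, 0, 1, -3]].

R = [[0, 0, 0, 0, 0], [1, 0, 0, 0, 0], [0, 1, 0, 0, 0], [0, 0, 1, 0, 0], [0, 0, 0, 1, -3]]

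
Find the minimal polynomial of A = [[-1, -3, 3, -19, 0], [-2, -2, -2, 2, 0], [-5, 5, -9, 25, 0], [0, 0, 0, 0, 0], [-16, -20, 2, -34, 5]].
m_A(x) = x(x - 5)(x + 4)^2

The characteristic polynomial factors as x(x - 5)(x + 4)^3. The minimal polynomial is ∏(x - λ)^{k_λ} where k_λ is the size of the largest Jordan block at λ.

For λ = -4: rank(A + 4I) = 3, and the largest Jordan block has size 2 (the smallest k with rank((A + 4I)^k) = rank((A + 4I)^(k+1))).
For λ = 0: rank(A) = 4, and the largest Jordan block has size 1 (the smallest k with rank(A^k) = rank(A^(k+1))).
For λ = 5: rank(A - 5I) = 4, and the largest Jordan block has size 1 (the smallest k with rank((A - 5I)^k) = rank((A - 5I)^(k+1))).

So m_A(x) = x(x - 5)(x + 4)^2.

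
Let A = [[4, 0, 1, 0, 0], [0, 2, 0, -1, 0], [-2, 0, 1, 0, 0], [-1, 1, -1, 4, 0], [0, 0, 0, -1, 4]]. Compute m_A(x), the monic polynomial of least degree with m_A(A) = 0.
The characteristic polynomial factors as (x - 4)(x - 3)^3(x - 2). The minimal polynomial is ∏(x - λ)^{k_λ} where k_λ is the size of the largest Jordan block at λ.

For λ = 2: rank(A - 2I) = 4, and the largest Jordan block has size 1 (the smallest k with rank((A - 2I)^k) = rank((A - 2I)^(k+1))).
For λ = 3: rank(A - 3I) = 3, and the largest Jordan block has size 2 (the smallest k with rank((A - 3I)^k) = rank((A - 3I)^(k+1))).
For λ = 4: rank(A - 4I) = 4, and the largest Jordan block has size 1 (the smallest k with rank((A - 4I)^k) = rank((A - 4I)^(k+1))).

So m_A(x) = (x - 4)(x - 3)^2(x - 2).

m_A(x) = (x - 4)(x - 3)^2(x - 2)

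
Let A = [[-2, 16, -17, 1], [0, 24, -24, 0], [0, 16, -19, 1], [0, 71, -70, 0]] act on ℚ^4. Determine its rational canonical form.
The invariant factors of A (the non-unit diagonal entries of the Smith normal form of xI - A over ℚ[x]) are x + 2, (x - 4)(x - 3)(x + 2), each dividing the next. The characteristic polynomial is their product, (x - 4)(x - 3)(x + 2)^2.

The rational canonical form is the block-diagonal matrix of companion matrices C(f_i):
R = [[-2, 0, 0, 0], [0, 0, 0, -24], [0, 1, 0, 2], [0, 0, 1, 5]].

R = [[-2, 0, 0, 0], [0, 0, 0, -24], [0, 1, 0, 2], [0, 0, 1, 5]]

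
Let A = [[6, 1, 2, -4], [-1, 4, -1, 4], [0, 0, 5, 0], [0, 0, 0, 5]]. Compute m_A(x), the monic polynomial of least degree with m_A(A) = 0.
The characteristic polynomial factors as (x - 5)^4. The minimal polynomial is ∏(x - λ)^{k_λ} where k_λ is the size of the largest Jordan block at λ.

For λ = 5: rank(A - 5I) = 2, and the largest Jordan block has size 3 (the smallest k with rank((A - 5I)^k) = rank((A - 5I)^(k+1))).

So m_A(x) = (x - 5)^3.

m_A(x) = (x - 5)^3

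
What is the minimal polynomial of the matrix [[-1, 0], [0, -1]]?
The characteristic polynomial factors as (x + 1)^2. The minimal polynomial is ∏(x - λ)^{k_λ} where k_λ is the size of the largest Jordan block at λ.

For λ = -1: rank(A + I) = 0, and the largest Jordan block has size 1 (the smallest k with rank((A + I)^k) = rank((A + I)^(k+1))).

So m_A(x) = x + 1.

m_A(x) = x + 1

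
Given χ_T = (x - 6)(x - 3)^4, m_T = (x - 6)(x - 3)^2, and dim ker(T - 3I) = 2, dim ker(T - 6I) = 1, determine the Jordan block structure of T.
Jordan blocks: (3, 2), (3, 2), (6, 1)

λ = 3: algebraic multiplicity 4 (exponent in χ_T), largest block size 2 (exponent in m_T), 2 blocks (geometric multiplicity). These force block sizes [2, 2].
λ = 6: algebraic multiplicity 1 (exponent in χ_T), largest block size 1 (exponent in m_T), 1 block (geometric multiplicity). This forces block sizes [1].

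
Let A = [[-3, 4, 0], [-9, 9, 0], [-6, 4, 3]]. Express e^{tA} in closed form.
e^{tA} = [[(1 - 6*t)*e^{3*t}, 4*t*e^{3*t}, 0], [-9*t*e^{3*t}, (6*t + 1)*e^{3*t}, 0], [-6*t*e^{3*t}, 4*t*e^{3*t}, e^{3*t}]]

A has Jordan form J = [[3, 1, 0], [0, 3, 0], [0, 0, 3]] with A = PJP^{-1}, so e^{tA} = P e^{tJ} P^{-1}.

For a Jordan block J_k(λ), e^{tJ_k(λ)} = e^{λt} · (I + tN + t^2 N^2/2! + ... + t^{k-1} N^{k-1}/(k-1)!) where N is the nilpotent superdiagonal part.

Assembling the blocks and conjugating back gives the entries of e^{tA} as shown above.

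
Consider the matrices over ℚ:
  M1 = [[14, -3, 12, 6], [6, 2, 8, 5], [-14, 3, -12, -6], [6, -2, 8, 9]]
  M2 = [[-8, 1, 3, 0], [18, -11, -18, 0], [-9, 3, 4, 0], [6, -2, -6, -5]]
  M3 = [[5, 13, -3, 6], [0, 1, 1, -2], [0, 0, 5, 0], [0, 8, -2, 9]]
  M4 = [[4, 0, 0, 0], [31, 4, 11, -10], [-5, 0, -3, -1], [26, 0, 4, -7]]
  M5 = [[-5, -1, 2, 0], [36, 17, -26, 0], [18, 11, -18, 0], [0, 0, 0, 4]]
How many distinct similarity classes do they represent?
4 classes: {M1}, {M2}, {M3}, {M4, M5}

Characteristic polynomials: χ_{M1} = x(x - 5)(x - 4)^2, χ_{M2} = (x + 5)^4, χ_{M3} = (x - 5)^4, χ_{M4} = (x - 4)^2(x + 5)^2, χ_{M5} = (x - 4)^2(x + 5)^2.

{M1}: invariant factors x(x - 5)(x - 4)^2.

{M2}: invariant factors x + 5, x + 5, (x + 5)^2.

{M3}: invariant factors x - 5, (x - 5)^3.

{M4, M5}: invariant factors x - 4, (x - 4)(x + 5)^2.

Matrices are similar if and only if their invariant-factor lists agree; the partition into similarity classes is {M1}, {M2}, {M3}, {M4, M5}.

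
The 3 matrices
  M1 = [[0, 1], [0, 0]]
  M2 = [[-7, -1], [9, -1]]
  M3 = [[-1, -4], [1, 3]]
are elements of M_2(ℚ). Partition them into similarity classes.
3 classes: {M1}, {M2}, {M3}

Characteristic polynomials: χ_{M1} = x^2, χ_{M2} = (x + 4)^2, χ_{M3} = (x - 1)^2.

{M1}: invariant factors x^2.

{M2}: invariant factors (x + 4)^2.

{M3}: invariant factors (x - 1)^2.

Matrices are similar if and only if their invariant-factor lists agree; the partition into similarity classes is {M1}, {M2}, {M3}.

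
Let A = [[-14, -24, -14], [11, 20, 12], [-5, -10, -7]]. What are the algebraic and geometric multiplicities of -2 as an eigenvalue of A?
The characteristic polynomial is (x - 3)(x + 2)^2, so the factor x + 2 appears with exponent 2: the algebraic multiplicity is 2.

rank(A + 2I) = 2, so the eigenspace has dimension 3 - 2 = 1: the geometric multiplicity is 1.

Since 1 < 2, A is not diagonalizable.

algebraic multiplicity 2, geometric multiplicity 1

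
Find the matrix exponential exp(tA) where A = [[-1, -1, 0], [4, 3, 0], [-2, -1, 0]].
e^{tA} = [[(1 - 2*t)*e^{t}, -t*e^{t}, 0], [4*t*e^{t}, (2*t + 1)*e^{t}, 0], [2 - 2*e^{t}, 1 - e^{t}, 1]]

A has Jordan form J = [[0, 0, 0], [0, 1, 1], [0, 0, 1]] with A = PJP^{-1}, so e^{tA} = P e^{tJ} P^{-1}.

For a Jordan block J_k(λ), e^{tJ_k(λ)} = e^{λt} · (I + tN + t^2 N^2/2! + ... + t^{k-1} N^{k-1}/(k-1)!) where N is the nilpotent superdiagonal part.

Assembling the blocks and conjugating back gives the entries of e^{tA} as shown above.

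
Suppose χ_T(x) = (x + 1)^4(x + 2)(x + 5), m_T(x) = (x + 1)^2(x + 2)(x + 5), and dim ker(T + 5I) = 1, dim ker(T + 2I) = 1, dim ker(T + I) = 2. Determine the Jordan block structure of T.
λ = -5: algebraic multiplicity 1 (exponent in χ_T), largest block size 1 (exponent in m_T), 1 block (geometric multiplicity). This forces block sizes [1].
λ = -2: algebraic multiplicity 1 (exponent in χ_T), largest block size 1 (exponent in m_T), 1 block (geometric multiplicity). This forces block sizes [1].
λ = -1: algebraic multiplicity 4 (exponent in χ_T), largest block size 2 (exponent in m_T), 2 blocks (geometric multiplicity). These force block sizes [2, 2].

Jordan blocks: (-5, 1), (-2, 1), (-1, 2), (-1, 2)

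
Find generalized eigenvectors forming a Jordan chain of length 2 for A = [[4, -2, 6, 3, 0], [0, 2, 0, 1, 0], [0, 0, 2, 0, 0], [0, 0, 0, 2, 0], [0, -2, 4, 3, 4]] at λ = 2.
v_1 = [[-4, 0, 1, 1, -3]]^T, v_2 = [[1, 1, 0, 0, 1]]^T

We seek v_1 ∈ ker((A - 2I)^2) \ ker(A - 2I), then set v_{i+1} = (A - 2I) v_i.

One such chain is v_1 = [[-4, 0, 1, 1, -3]]^T, v_2 = [[1, 1, 0, 0, 1]]^T. Check: (A - 2I) v_2 = [[0, 0, 0, 0, 0]]^T = 0.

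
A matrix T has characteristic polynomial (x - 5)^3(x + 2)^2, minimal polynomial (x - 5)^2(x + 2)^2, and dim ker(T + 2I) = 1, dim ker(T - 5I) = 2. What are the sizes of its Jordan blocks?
Jordan blocks: (-2, 2), (5, 2), (5, 1)

λ = -2: algebraic multiplicity 2 (exponent in χ_T), largest block size 2 (exponent in m_T), 1 block (geometric multiplicity). This forces block sizes [2].
λ = 5: algebraic multiplicity 3 (exponent in χ_T), largest block size 2 (exponent in m_T), 2 blocks (geometric multiplicity). These force block sizes [2, 1].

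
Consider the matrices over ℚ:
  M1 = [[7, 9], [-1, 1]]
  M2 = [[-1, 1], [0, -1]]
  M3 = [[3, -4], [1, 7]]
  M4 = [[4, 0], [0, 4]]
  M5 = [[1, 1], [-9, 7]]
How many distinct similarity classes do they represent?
4 classes: {M1, M5}, {M2}, {M3}, {M4}

Characteristic polynomials: χ_{M1} = (x - 4)^2, χ_{M2} = (x + 1)^2, χ_{M3} = (x - 5)^2, χ_{M4} = (x - 4)^2, χ_{M5} = (x - 4)^2.

{M1, M5}: invariant factors (x - 4)^2.

{M2}: invariant factors (x + 1)^2.

{M3}: invariant factors (x - 5)^2.

{M4}: invariant factors x - 4, x - 4.

Matrices are similar if and only if their invariant-factor lists agree; the partition into similarity classes is {M1, M5}, {M2}, {M3}, {M4}.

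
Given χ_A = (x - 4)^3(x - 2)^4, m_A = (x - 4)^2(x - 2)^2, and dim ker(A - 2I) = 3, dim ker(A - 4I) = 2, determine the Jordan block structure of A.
λ = 2: algebraic multiplicity 4 (exponent in χ_A), largest block size 2 (exponent in m_A), 3 blocks (geometric multiplicity). These force block sizes [2, 1, 1].
λ = 4: algebraic multiplicity 3 (exponent in χ_A), largest block size 2 (exponent in m_A), 2 blocks (geometric multiplicity). These force block sizes [2, 1].

Jordan blocks: (2, 2), (2, 1), (2, 1), (4, 2), (4, 1)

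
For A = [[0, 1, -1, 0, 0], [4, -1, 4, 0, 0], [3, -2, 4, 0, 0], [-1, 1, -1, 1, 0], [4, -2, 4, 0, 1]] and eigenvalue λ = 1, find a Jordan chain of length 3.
We seek v_1 ∈ ker((A - I)^3) \ ker((A - I)^2), then set v_{i+1} = (A - I) v_i.

One such chain is v_1 = [[0, 1, 1, 0, 2]]^T, v_2 = [[0, 2, 1, 0, 2]]^T, v_3 = [[1, 0, -1, 1, 0]]^T. Check: (A - I) v_3 = [[0, 0, 0, 0, 0]]^T = 0.

v_1 = [[0, 1, 1, 0, 2]]^T, v_2 = [[0, 2, 1, 0, 2]]^T, v_3 = [[1, 0, -1, 1, 0]]^T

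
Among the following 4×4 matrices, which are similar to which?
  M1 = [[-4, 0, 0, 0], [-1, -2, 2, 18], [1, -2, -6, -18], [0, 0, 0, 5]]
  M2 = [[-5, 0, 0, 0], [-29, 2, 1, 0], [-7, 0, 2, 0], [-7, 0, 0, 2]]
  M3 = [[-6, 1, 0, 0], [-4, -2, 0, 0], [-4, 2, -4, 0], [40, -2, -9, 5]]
Characteristic polynomials: χ_{M1} = (x - 5)(x + 4)^3, χ_{M2} = (x - 2)^3(x + 5), χ_{M3} = (x - 5)(x + 4)^3.

{M1, M3}: invariant factors x + 4, (x - 5)(x + 4)^2.

{M2}: invariant factors x - 2, (x - 2)^2(x + 5).

Matrices are similar if and only if their invariant-factor lists agree; the partition into similarity classes is {M1, M3}, {M2}.

2 classes: {M1, M3}, {M2}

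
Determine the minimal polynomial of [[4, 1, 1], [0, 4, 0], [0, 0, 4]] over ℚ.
m_A(x) = (x - 4)^2

The characteristic polynomial factors as (x - 4)^3. The minimal polynomial is ∏(x - λ)^{k_λ} where k_λ is the size of the largest Jordan block at λ.

For λ = 4: rank(A - 4I) = 1, and the largest Jordan block has size 2 (the smallest k with rank((A - 4I)^k) = rank((A - 4I)^(k+1))).

So m_A(x) = (x - 4)^2.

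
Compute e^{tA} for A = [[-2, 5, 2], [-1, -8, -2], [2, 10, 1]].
A has Jordan form J = [[-3, 1, 0], [0, -3, 0], [0, 0, -3]] with A = PJP^{-1}, so e^{tA} = P e^{tJ} P^{-1}.

For a Jordan block J_k(λ), e^{tJ_k(λ)} = e^{λt} · (I + tN + t^2 N^2/2! + ... + t^{k-1} N^{k-1}/(k-1)!) where N is the nilpotent superdiagonal part.

Assembling the blocks and conjugating back gives the entries of e^{tA} as shown above.

e^{tA} = [[(t + 1)*e^{-3*t}, 5*t*e^{-3*t}, 2*t*e^{-3*t}], [-t*e^{-3*t}, (1 - 5*t)*e^{-3*t}, -2*t*e^{-3*t}], [2*t*e^{-3*t}, 10*t*e^{-3*t}, (4*t + 1)*e^{-3*t}]]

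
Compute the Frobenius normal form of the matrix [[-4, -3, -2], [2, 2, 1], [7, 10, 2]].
R = [[0, 0, 3], [1, 0, 2], [0, 1, 0]]

The invariant factors of A (the non-unit diagonal entries of the Smith normal form of xI - A over ℚ[x]) are x^3 - 2x - 3, each dividing the next. The characteristic polynomial is their product, x^3 - 2x - 3.

The rational canonical form is the block-diagonal matrix of companion matrices C(f_i):
R = [[0, 0, 3], [1, 0, 2], [0, 1, 0]].

Note the characteristic polynomial does not split into linear factors over ℚ, so A has no Jordan form over ℚ; the rational canonical form exists over any field.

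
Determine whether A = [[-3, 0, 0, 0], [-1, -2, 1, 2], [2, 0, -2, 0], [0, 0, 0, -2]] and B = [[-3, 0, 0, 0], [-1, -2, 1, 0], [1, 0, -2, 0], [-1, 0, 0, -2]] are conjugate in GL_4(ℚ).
Two matrices over a field are similar if and only if they have the same invariant factors.

Both A and B have characteristic polynomial (x + 2)^3(x + 3) and minimal polynomial (x + 2)^2(x + 3). Computing further, both have invariant factors x + 2, (x + 2)^2(x + 3). Hence A and B are similar.

Yes.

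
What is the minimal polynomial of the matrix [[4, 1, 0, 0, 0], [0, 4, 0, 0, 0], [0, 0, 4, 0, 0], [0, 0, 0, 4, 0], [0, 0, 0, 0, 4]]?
The characteristic polynomial factors as (x - 4)^5. The minimal polynomial is ∏(x - λ)^{k_λ} where k_λ is the size of the largest Jordan block at λ.

For λ = 4: rank(A - 4I) = 1, and the largest Jordan block has size 2 (the smallest k with rank((A - 4I)^k) = rank((A - 4I)^(k+1))).

So m_A(x) = (x - 4)^2.

m_A(x) = (x - 4)^2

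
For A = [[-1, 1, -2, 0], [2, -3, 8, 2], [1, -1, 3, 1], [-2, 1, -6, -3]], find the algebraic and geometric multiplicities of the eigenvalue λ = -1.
The characteristic polynomial is (x + 1)^4, so the factor x + 1 appears with exponent 4: the algebraic multiplicity is 4.

rank(A + I) = 2, so the eigenspace has dimension 4 - 2 = 2: the geometric multiplicity is 2.

Since 2 < 4, A is not diagonalizable.

algebraic multiplicity 4, geometric multiplicity 2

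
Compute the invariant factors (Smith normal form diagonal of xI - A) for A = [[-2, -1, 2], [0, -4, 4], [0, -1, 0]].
x + 2, (x + 2)^2

The Jordan structure of A has elementary divisors (x + 2)^2, (x + 2). Arranging the block sizes at each eigenvalue in decreasing order and taking row products gives the invariant factors.

Invariant factors (smallest first, each dividing the next): x + 2, (x + 2)^2.

Check: the last factor (x + 2)^2 is the minimal polynomial, and the product (x + 2)^3 is the characteristic polynomial.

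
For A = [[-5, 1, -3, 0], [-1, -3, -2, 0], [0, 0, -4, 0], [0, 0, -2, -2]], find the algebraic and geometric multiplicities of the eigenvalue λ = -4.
algebraic multiplicity 3, geometric multiplicity 1

The characteristic polynomial is (x + 2)(x + 4)^3, so the factor x + 4 appears with exponent 3: the algebraic multiplicity is 3.

rank(A + 4I) = 3, so the eigenspace has dimension 4 - 3 = 1: the geometric multiplicity is 1.

Since 1 < 3, A is not diagonalizable.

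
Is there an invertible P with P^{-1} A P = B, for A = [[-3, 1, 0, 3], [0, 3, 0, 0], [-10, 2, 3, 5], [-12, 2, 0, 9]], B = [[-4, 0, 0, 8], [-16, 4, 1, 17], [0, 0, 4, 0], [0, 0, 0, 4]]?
No.

trace(A) = 12 but trace(B) = 8. The trace is a similarity invariant, so A and B are not similar.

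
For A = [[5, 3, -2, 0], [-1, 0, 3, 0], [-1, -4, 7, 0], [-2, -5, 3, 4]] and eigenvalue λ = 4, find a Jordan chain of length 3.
We seek v_1 ∈ ker((A - 4I)^3) \ ker((A - 4I)^2), then set v_{i+1} = (A - 4I) v_i.

One such chain is v_1 = [[-1, 2, 3, 0]]^T, v_2 = [[-1, 2, 2, 1]]^T, v_3 = [[1, -1, -1, -2]]^T. Check: (A - 4I) v_3 = [[0, 0, 0, 0]]^T = 0.

v_1 = [[-1, 2, 3, 0]]^T, v_2 = [[-1, 2, 2, 1]]^T, v_3 = [[1, -1, -1, -2]]^T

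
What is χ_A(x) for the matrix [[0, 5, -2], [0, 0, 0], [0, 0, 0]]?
xI - A = [[x, -5, 2], [0, x, 0], [0, 0, x]].

Expanding det(xI - A) along the first row:
det(xI - A) = + (x)·det([[x, 0], [0, x]]) - (-5)·det([[0, 0], [0, x]]) + (2)·det([[0, x], [0, 0]]).

Evaluating gives χ_A(x) = x^3.

χ_A(x) = x^3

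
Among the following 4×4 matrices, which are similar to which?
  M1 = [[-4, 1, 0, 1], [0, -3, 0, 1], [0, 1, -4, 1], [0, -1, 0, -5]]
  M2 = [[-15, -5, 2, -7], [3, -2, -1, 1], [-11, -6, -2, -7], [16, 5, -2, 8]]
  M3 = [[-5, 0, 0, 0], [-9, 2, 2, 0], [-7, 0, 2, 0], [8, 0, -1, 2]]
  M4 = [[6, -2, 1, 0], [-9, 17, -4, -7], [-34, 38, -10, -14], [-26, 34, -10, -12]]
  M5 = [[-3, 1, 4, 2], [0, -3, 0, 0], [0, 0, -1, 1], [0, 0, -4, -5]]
Characteristic polynomials: χ_{M1} = (x + 4)^4, χ_{M2} = (x - 1)(x + 4)^3, χ_{M3} = (x - 2)^3(x + 5), χ_{M4} = (x - 2)^3(x + 5), χ_{M5} = (x + 3)^4.

{M1}: invariant factors x + 4, x + 4, (x + 4)^2.

{M2}: invariant factors (x - 1)(x + 4)^3.

{M3, M4}: invariant factors x - 2, (x - 2)^2(x + 5).

{M5}: invariant factors (x + 3)^2, (x + 3)^2.

Matrices are similar if and only if their invariant-factor lists agree; the partition into similarity classes is {M1}, {M2}, {M3, M4}, {M5}.

4 classes: {M1}, {M2}, {M3, M4}, {M5}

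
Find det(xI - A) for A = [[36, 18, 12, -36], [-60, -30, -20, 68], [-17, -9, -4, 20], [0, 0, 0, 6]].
xI - A = [[x - 36, -18, -12, 36], [60, x + 30, 20, -68], [17, 9, x + 4, -20], [0, 0, 0, x - 6]].

Expanding det(xI - A) along the first row:
det(xI - A) = + (x - 36)·det([[x + 30, 20, -68], [9, x + 4, -20], [0, 0, x - 6]]) - (-18)·det([[60, 20, -68], [17, x + 4, -20], [0, 0, x - 6]]) + (-12)·det([[60, x + 30, -68], [17, 9, -20], [0, 0, x - 6]]) - (36)·det([[60, x + 30, 20], [17, 9, x + 4], [0, 0, 0]]).

Evaluating gives χ_A(x) = x^4 - 8x^3 + 12x^2 = x^2(x - 6)(x - 2).

χ_A(x) = x^2(x - 6)(x - 2)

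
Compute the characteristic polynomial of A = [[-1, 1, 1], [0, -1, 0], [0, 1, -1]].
χ_A(x) = (x + 1)^3

xI - A = [[x + 1, -1, -1], [0, x + 1, 0], [0, -1, x + 1]].

Expanding det(xI - A) along the first row:
det(xI - A) = + (x + 1)·det([[x + 1, 0], [-1, x + 1]]) - (-1)·det([[0, 0], [0, x + 1]]) + (-1)·det([[0, x + 1], [0, -1]]).

Evaluating gives χ_A(x) = x^3 + 3x^2 + 3x + 1 = (x + 1)^3.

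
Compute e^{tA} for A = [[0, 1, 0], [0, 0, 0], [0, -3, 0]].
A has Jordan form J = [[0, 1, 0], [0, 0, 0], [0, 0, 0]] with A = PJP^{-1}, so e^{tA} = P e^{tJ} P^{-1}.

For a Jordan block J_k(λ), e^{tJ_k(λ)} = e^{λt} · (I + tN + t^2 N^2/2! + ... + t^{k-1} N^{k-1}/(k-1)!) where N is the nilpotent superdiagonal part.

Assembling the blocks and conjugating back gives the entries of e^{tA} as shown above.

e^{tA} = [[1, t, 0], [0, 1, 0], [0, -3*t, 1]]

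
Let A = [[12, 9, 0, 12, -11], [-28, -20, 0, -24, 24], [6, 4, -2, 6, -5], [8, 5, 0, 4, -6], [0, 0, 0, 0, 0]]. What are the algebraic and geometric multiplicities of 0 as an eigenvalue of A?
The characteristic polynomial is x^2(x + 2)^3, so the factor x appears with exponent 2: the algebraic multiplicity is 2.

rank(A) = 4, so the eigenspace has dimension 5 - 4 = 1: the geometric multiplicity is 1.

Since 1 < 2, A is not diagonalizable.

algebraic multiplicity 2, geometric multiplicity 1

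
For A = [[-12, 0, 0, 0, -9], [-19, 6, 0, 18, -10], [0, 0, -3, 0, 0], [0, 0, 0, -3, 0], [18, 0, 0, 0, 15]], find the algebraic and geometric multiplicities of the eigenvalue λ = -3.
The characteristic polynomial is (x - 6)^2(x + 3)^3, so the factor x + 3 appears with exponent 3: the algebraic multiplicity is 3.

rank(A + 3I) = 2, so the eigenspace has dimension 5 - 2 = 3: the geometric multiplicity is 3.

algebraic multiplicity 3, geometric multiplicity 3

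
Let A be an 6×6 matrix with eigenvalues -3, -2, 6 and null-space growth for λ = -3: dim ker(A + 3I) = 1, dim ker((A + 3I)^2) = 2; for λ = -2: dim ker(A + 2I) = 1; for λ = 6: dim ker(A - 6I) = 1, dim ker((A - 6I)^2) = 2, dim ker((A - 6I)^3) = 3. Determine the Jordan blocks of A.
λ = -3: successive nullity increments [1, 1] count blocks of size ≥ k; block sizes are [2].
λ = -2: successive nullity increments [1] count blocks of size ≥ k; block sizes are [1].
λ = 6: successive nullity increments [1, 1, 1] count blocks of size ≥ k; block sizes are [3].

Jordan blocks: (-3, 2), (-2, 1), (6, 3)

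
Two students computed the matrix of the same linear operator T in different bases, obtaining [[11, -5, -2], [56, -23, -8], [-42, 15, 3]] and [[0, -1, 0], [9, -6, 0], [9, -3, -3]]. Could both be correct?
Two matrices over a field are similar if and only if they have the same invariant factors.

Both A and B have characteristic polynomial (x + 3)^3 and minimal polynomial (x + 3)^2. Computing further, both have invariant factors x + 3, (x + 3)^2. Hence A and B are similar.

Yes.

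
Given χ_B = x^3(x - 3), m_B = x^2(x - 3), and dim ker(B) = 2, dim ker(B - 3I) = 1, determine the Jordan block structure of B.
λ = 0: algebraic multiplicity 3 (exponent in χ_B), largest block size 2 (exponent in m_B), 2 blocks (geometric multiplicity). These force block sizes [2, 1].
λ = 3: algebraic multiplicity 1 (exponent in χ_B), largest block size 1 (exponent in m_B), 1 block (geometric multiplicity). This forces block sizes [1].

Jordan blocks: (0, 2), (0, 1), (3, 1)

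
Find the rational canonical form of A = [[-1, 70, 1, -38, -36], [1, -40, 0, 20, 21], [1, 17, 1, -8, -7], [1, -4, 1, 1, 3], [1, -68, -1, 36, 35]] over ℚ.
The invariant factors of A (the non-unit diagonal entries of the Smith normal form of xI - A over ℚ[x]) are (x - 1)(x + 5)(x^3 + 3x - 1), each dividing the next. The characteristic polynomial is their product, (x - 1)(x + 5)(x^3 + 3x - 1).

The rational canonical form is the block-diagonal matrix of companion matrices C(f_i):
R = [[0, 0, 0, 0, -5], [1, 0, 0, 0, 19], [0, 1, 0, 0, -11], [0, 0, 1, 0, 2], [0, 0, 0, 1, -4]].

Note the characteristic polynomial does not split into linear factors over ℚ, so A has no Jordan form over ℚ; the rational canonical form exists over any field.

R = [[0, 0, 0, 0, -5], [1, 0, 0, 0, 19], [0, 1, 0, 0, -11], [0, 0, 1, 0, 2], [0, 0, 0, 1, -4]]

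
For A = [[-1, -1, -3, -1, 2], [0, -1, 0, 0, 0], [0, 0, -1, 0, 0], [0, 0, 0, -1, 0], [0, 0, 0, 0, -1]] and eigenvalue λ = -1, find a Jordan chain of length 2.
We seek v_1 ∈ ker((A + I)^2) \ ker(A + I), then set v_{i+1} = (A + I) v_i.

One such chain is v_1 = [[-2, 1, 0, -2, 0]]^T, v_2 = [[1, 0, 0, 0, 0]]^T. Check: (A + I) v_2 = [[0, 0, 0, 0, 0]]^T = 0.

v_1 = [[-2, 1, 0, -2, 0]]^T, v_2 = [[1, 0, 0, 0, 0]]^T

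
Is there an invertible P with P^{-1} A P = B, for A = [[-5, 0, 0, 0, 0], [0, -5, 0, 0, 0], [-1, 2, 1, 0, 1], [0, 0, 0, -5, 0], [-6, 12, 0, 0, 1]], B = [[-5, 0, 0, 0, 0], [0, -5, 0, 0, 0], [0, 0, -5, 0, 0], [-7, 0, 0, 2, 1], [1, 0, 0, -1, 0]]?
Yes.

Two matrices over a field are similar if and only if they have the same invariant factors.

Both A and B have characteristic polynomial (x - 1)^2(x + 5)^3 and minimal polynomial (x - 1)^2(x + 5). Computing further, both have invariant factors x + 5, x + 5, (x - 1)^2(x + 5). Hence A and B are similar.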